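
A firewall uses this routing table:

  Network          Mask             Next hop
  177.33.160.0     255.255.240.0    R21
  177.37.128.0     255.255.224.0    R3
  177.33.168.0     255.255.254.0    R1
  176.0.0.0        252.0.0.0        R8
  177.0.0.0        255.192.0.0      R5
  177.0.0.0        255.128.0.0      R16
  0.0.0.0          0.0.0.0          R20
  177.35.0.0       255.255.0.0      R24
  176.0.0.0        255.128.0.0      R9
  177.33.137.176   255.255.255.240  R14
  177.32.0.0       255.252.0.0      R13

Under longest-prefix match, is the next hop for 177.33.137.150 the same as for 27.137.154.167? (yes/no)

no

177.33.137.150: longest match 177.32.0.0/14 -> R13
27.137.154.167: longest match 0.0.0.0/0 -> R20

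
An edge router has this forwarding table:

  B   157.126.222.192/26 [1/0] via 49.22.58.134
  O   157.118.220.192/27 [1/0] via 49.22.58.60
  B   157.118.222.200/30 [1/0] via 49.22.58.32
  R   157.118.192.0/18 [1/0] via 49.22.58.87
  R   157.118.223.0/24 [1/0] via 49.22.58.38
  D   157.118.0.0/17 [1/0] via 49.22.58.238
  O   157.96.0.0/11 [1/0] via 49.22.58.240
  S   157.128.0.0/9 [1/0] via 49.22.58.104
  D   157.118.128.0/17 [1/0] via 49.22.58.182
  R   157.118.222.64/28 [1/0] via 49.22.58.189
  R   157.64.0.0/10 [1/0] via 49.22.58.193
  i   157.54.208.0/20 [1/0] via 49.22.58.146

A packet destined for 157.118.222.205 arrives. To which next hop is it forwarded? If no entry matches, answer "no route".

Routes whose prefix contains 157.118.222.205:
  157.64.0.0/10 (157.64.0.0 - 157.127.255.255) -> 49.22.58.193
  157.96.0.0/11 (157.96.0.0 - 157.127.255.255) -> 49.22.58.240
  157.118.128.0/17 (157.118.128.0 - 157.118.255.255) -> 49.22.58.182
  157.118.192.0/18 (157.118.192.0 - 157.118.255.255) -> 49.22.58.87
More-specific entries that do NOT match:
  157.118.222.200/30 (157.118.222.200 - 157.118.222.203) does not contain 157.118.222.205
  157.118.222.64/28 (157.118.222.64 - 157.118.222.79) does not contain 157.118.222.205
  157.118.220.192/27 (157.118.220.192 - 157.118.220.223) does not contain 157.118.222.205
  157.126.222.192/26 (157.126.222.192 - 157.126.222.255) does not contain 157.118.222.205
  157.118.223.0/24 (157.118.223.0 - 157.118.223.255) does not contain 157.118.222.205
  157.54.208.0/20 (157.54.208.0 - 157.54.223.255) does not contain 157.118.222.205
Longest matching prefix is /18 -> next hop 49.22.58.87.

49.22.58.87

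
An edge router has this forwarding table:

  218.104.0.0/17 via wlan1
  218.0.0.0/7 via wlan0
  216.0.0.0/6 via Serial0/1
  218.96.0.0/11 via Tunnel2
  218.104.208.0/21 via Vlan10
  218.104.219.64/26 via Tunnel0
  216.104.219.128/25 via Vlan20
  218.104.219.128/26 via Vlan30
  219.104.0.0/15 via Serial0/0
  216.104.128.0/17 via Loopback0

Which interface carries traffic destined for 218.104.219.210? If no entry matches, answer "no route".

Routes whose prefix contains 218.104.219.210:
  216.0.0.0/6 (216.0.0.0 - 219.255.255.255) -> Serial0/1
  218.0.0.0/7 (218.0.0.0 - 219.255.255.255) -> wlan0
  218.96.0.0/11 (218.96.0.0 - 218.127.255.255) -> Tunnel2
More-specific entries that do NOT match:
  218.104.219.64/26 (218.104.219.64 - 218.104.219.127) does not contain 218.104.219.210
  218.104.219.128/26 (218.104.219.128 - 218.104.219.191) does not contain 218.104.219.210
  216.104.219.128/25 (216.104.219.128 - 216.104.219.255) does not contain 218.104.219.210
  218.104.208.0/21 (218.104.208.0 - 218.104.215.255) does not contain 218.104.219.210
  218.104.0.0/17 (218.104.0.0 - 218.104.127.255) does not contain 218.104.219.210
  216.104.128.0/17 (216.104.128.0 - 216.104.255.255) does not contain 218.104.219.210
  219.104.0.0/15 (219.104.0.0 - 219.105.255.255) does not contain 218.104.219.210
Longest matching prefix is /11 -> interface Tunnel2.

Tunnel2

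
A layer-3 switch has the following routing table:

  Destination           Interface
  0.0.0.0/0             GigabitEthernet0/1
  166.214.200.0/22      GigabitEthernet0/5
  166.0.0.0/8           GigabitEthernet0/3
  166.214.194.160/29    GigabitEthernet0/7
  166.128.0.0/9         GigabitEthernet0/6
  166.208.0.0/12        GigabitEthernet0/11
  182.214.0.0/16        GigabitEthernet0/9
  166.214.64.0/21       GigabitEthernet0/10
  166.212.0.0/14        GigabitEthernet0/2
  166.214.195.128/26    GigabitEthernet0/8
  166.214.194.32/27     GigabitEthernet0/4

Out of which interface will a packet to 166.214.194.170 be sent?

Routes whose prefix contains 166.214.194.170:
  0.0.0.0/0 (default, matches everything) -> GigabitEthernet0/1
  166.0.0.0/8 (166.0.0.0 - 166.255.255.255) -> GigabitEthernet0/3
  166.128.0.0/9 (166.128.0.0 - 166.255.255.255) -> GigabitEthernet0/6
  166.208.0.0/12 (166.208.0.0 - 166.223.255.255) -> GigabitEthernet0/11
  166.212.0.0/14 (166.212.0.0 - 166.215.255.255) -> GigabitEthernet0/2
More-specific entries that do NOT match:
  166.214.194.160/29 (166.214.194.160 - 166.214.194.167) does not contain 166.214.194.170
  166.214.194.32/27 (166.214.194.32 - 166.214.194.63) does not contain 166.214.194.170
  166.214.195.128/26 (166.214.195.128 - 166.214.195.191) does not contain 166.214.194.170
  166.214.200.0/22 (166.214.200.0 - 166.214.203.255) does not contain 166.214.194.170
  166.214.64.0/21 (166.214.64.0 - 166.214.71.255) does not contain 166.214.194.170
  182.214.0.0/16 (182.214.0.0 - 182.214.255.255) does not contain 166.214.194.170
Longest matching prefix is /14 -> interface GigabitEthernet0/2.

GigabitEthernet0/2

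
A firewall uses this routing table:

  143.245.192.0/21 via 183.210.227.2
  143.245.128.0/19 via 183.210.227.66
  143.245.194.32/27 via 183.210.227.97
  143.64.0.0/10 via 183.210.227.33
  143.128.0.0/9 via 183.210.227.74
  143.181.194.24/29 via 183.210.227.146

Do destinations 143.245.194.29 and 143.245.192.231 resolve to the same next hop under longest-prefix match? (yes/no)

143.245.194.29: longest match 143.245.192.0/21 -> 183.210.227.2
143.245.192.231: longest match 143.245.192.0/21 -> 183.210.227.2

yes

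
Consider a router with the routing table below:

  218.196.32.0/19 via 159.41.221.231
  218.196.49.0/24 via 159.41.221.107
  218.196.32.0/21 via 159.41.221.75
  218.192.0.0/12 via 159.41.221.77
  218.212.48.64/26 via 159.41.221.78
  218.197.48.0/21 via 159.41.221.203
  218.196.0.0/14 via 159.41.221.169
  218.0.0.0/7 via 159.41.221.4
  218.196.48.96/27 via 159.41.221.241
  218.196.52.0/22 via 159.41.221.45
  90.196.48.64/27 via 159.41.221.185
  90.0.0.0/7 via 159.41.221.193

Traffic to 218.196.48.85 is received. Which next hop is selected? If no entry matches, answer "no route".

Routes whose prefix contains 218.196.48.85:
  218.0.0.0/7 (218.0.0.0 - 219.255.255.255) -> 159.41.221.4
  218.192.0.0/12 (218.192.0.0 - 218.207.255.255) -> 159.41.221.77
  218.196.0.0/14 (218.196.0.0 - 218.199.255.255) -> 159.41.221.169
  218.196.32.0/19 (218.196.32.0 - 218.196.63.255) -> 159.41.221.231
More-specific entries that do NOT match:
  218.196.48.96/27 (218.196.48.96 - 218.196.48.127) does not contain 218.196.48.85
  90.196.48.64/27 (90.196.48.64 - 90.196.48.95) does not contain 218.196.48.85
  218.212.48.64/26 (218.212.48.64 - 218.212.48.127) does not contain 218.196.48.85
  218.196.49.0/24 (218.196.49.0 - 218.196.49.255) does not contain 218.196.48.85
  218.196.52.0/22 (218.196.52.0 - 218.196.55.255) does not contain 218.196.48.85
  218.196.32.0/21 (218.196.32.0 - 218.196.39.255) does not contain 218.196.48.85
  218.197.48.0/21 (218.197.48.0 - 218.197.55.255) does not contain 218.196.48.85
Longest matching prefix is /19 -> next hop 159.41.221.231.

159.41.221.231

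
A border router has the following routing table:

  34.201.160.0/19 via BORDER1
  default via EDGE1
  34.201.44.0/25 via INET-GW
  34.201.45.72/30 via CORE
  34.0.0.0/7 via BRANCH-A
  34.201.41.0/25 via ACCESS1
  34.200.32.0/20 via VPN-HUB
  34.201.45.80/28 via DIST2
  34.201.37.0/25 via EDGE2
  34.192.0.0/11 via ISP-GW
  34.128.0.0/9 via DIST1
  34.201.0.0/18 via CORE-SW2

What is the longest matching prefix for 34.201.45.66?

34.201.0.0/18

Entries matching 34.201.45.66:
  0.0.0.0/0 (default, matches everything)
  34.0.0.0/7 (34.0.0.0 - 35.255.255.255)
  34.128.0.0/9 (34.128.0.0 - 34.255.255.255)
  34.192.0.0/11 (34.192.0.0 - 34.223.255.255)
  34.201.0.0/18 (34.201.0.0 - 34.201.63.255)
Most specific is 34.201.0.0/18.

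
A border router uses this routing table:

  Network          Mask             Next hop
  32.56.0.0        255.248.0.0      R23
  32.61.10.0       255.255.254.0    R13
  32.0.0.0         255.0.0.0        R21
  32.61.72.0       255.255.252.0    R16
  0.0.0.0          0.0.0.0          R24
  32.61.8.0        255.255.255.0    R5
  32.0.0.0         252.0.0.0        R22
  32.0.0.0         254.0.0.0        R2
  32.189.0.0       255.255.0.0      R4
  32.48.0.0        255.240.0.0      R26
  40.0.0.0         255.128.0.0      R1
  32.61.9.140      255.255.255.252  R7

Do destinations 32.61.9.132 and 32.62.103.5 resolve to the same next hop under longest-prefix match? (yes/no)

yes

32.61.9.132: longest match 32.56.0.0/13 -> R23
32.62.103.5: longest match 32.56.0.0/13 -> R23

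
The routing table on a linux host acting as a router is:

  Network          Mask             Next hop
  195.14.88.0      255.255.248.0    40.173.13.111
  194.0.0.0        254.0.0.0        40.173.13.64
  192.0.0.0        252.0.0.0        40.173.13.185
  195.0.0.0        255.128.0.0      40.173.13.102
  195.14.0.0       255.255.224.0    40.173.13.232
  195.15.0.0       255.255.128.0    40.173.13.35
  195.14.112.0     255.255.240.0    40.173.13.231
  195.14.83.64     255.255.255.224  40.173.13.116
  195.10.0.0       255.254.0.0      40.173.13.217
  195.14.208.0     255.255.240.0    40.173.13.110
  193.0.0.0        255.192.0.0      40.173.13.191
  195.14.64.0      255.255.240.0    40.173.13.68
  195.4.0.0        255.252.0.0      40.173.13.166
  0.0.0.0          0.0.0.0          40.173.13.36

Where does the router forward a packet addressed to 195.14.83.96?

Routes whose prefix contains 195.14.83.96:
  0.0.0.0/0 (default, matches everything) -> 40.173.13.36
  192.0.0.0/6 (192.0.0.0 - 195.255.255.255) -> 40.173.13.185
  194.0.0.0/7 (194.0.0.0 - 195.255.255.255) -> 40.173.13.64
  195.0.0.0/9 (195.0.0.0 - 195.127.255.255) -> 40.173.13.102
More-specific entries that do NOT match:
  195.14.83.64/27 (195.14.83.64 - 195.14.83.95) does not contain 195.14.83.96
  195.14.88.0/21 (195.14.88.0 - 195.14.95.255) does not contain 195.14.83.96
  195.14.112.0/20 (195.14.112.0 - 195.14.127.255) does not contain 195.14.83.96
  195.14.208.0/20 (195.14.208.0 - 195.14.223.255) does not contain 195.14.83.96
  195.14.64.0/20 (195.14.64.0 - 195.14.79.255) does not contain 195.14.83.96
  195.14.0.0/19 (195.14.0.0 - 195.14.31.255) does not contain 195.14.83.96
  195.15.0.0/17 (195.15.0.0 - 195.15.127.255) does not contain 195.14.83.96
  195.10.0.0/15 (195.10.0.0 - 195.11.255.255) does not contain 195.14.83.96
  195.4.0.0/14 (195.4.0.0 - 195.7.255.255) does not contain 195.14.83.96
  193.0.0.0/10 (193.0.0.0 - 193.63.255.255) does not contain 195.14.83.96
Longest matching prefix is /9 -> next hop 40.173.13.102.

40.173.13.102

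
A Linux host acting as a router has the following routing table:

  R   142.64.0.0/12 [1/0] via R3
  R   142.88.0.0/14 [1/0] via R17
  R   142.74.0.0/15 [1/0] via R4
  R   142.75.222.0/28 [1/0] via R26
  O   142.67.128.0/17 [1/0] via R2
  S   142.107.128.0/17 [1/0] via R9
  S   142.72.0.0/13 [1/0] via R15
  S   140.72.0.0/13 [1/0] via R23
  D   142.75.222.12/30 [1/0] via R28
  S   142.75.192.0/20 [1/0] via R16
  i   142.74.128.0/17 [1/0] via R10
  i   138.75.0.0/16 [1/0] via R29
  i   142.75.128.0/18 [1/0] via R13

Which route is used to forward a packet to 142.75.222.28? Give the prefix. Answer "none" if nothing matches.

142.74.0.0/15

Entries matching 142.75.222.28:
  142.64.0.0/12 (142.64.0.0 - 142.79.255.255)
  142.72.0.0/13 (142.72.0.0 - 142.79.255.255)
  142.74.0.0/15 (142.74.0.0 - 142.75.255.255)
Most specific is 142.74.0.0/15.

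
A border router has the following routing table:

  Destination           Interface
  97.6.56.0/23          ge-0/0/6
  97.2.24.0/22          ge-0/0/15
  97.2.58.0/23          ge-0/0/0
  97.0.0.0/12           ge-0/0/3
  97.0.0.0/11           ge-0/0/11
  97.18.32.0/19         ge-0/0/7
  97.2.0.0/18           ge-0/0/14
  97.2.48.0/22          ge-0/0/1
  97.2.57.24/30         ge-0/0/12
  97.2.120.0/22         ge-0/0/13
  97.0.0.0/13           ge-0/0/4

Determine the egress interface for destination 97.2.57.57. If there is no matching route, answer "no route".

Routes whose prefix contains 97.2.57.57:
  97.0.0.0/11 (97.0.0.0 - 97.31.255.255) -> ge-0/0/11
  97.0.0.0/12 (97.0.0.0 - 97.15.255.255) -> ge-0/0/3
  97.0.0.0/13 (97.0.0.0 - 97.7.255.255) -> ge-0/0/4
  97.2.0.0/18 (97.2.0.0 - 97.2.63.255) -> ge-0/0/14
More-specific entries that do NOT match:
  97.2.57.24/30 (97.2.57.24 - 97.2.57.27) does not contain 97.2.57.57
  97.6.56.0/23 (97.6.56.0 - 97.6.57.255) does not contain 97.2.57.57
  97.2.58.0/23 (97.2.58.0 - 97.2.59.255) does not contain 97.2.57.57
  97.2.24.0/22 (97.2.24.0 - 97.2.27.255) does not contain 97.2.57.57
  97.2.48.0/22 (97.2.48.0 - 97.2.51.255) does not contain 97.2.57.57
  97.2.120.0/22 (97.2.120.0 - 97.2.123.255) does not contain 97.2.57.57
  97.18.32.0/19 (97.18.32.0 - 97.18.63.255) does not contain 97.2.57.57
Longest matching prefix is /18 -> interface ge-0/0/14.

ge-0/0/14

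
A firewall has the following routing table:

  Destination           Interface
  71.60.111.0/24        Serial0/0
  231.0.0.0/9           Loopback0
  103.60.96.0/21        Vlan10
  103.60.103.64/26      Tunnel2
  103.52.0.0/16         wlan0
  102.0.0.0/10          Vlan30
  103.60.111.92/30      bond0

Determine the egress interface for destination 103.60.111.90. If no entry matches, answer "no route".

No entry's prefix contains 103.60.111.90; there is no default route.

no route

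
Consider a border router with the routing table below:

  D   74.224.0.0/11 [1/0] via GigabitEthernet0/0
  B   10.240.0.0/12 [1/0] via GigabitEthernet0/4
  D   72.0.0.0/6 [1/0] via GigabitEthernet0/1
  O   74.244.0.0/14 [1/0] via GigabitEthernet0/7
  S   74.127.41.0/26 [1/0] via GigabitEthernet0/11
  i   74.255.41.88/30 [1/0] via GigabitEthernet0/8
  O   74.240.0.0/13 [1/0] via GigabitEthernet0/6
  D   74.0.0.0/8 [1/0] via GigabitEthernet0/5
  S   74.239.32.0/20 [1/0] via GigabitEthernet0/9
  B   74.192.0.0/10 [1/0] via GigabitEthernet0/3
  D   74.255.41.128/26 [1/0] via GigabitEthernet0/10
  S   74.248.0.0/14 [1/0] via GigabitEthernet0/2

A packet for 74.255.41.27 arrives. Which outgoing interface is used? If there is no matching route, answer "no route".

GigabitEthernet0/0

Routes whose prefix contains 74.255.41.27:
  72.0.0.0/6 (72.0.0.0 - 75.255.255.255) -> GigabitEthernet0/1
  74.0.0.0/8 (74.0.0.0 - 74.255.255.255) -> GigabitEthernet0/5
  74.192.0.0/10 (74.192.0.0 - 74.255.255.255) -> GigabitEthernet0/3
  74.224.0.0/11 (74.224.0.0 - 74.255.255.255) -> GigabitEthernet0/0
More-specific entries that do NOT match:
  74.255.41.88/30 (74.255.41.88 - 74.255.41.91) does not contain 74.255.41.27
  74.127.41.0/26 (74.127.41.0 - 74.127.41.63) does not contain 74.255.41.27
  74.255.41.128/26 (74.255.41.128 - 74.255.41.191) does not contain 74.255.41.27
  74.239.32.0/20 (74.239.32.0 - 74.239.47.255) does not contain 74.255.41.27
  74.244.0.0/14 (74.244.0.0 - 74.247.255.255) does not contain 74.255.41.27
  74.248.0.0/14 (74.248.0.0 - 74.251.255.255) does not contain 74.255.41.27
  74.240.0.0/13 (74.240.0.0 - 74.247.255.255) does not contain 74.255.41.27
  10.240.0.0/12 (10.240.0.0 - 10.255.255.255) does not contain 74.255.41.27
Longest matching prefix is /11 -> interface GigabitEthernet0/0.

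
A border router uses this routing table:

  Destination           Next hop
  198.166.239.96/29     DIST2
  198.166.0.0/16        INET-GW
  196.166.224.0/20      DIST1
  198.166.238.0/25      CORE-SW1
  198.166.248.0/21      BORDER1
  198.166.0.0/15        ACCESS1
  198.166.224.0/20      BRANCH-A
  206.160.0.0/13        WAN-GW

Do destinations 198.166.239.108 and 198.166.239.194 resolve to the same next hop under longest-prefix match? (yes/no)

198.166.239.108: longest match 198.166.224.0/20 -> BRANCH-A
198.166.239.194: longest match 198.166.224.0/20 -> BRANCH-A

yes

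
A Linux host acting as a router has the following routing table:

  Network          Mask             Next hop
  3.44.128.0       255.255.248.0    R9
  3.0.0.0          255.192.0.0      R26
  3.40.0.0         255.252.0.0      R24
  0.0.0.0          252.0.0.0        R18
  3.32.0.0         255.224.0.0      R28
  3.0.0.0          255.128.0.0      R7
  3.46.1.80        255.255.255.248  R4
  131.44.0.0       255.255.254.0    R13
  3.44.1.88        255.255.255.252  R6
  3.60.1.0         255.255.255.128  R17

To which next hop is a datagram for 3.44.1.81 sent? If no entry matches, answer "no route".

Routes whose prefix contains 3.44.1.81:
  0.0.0.0/6 (0.0.0.0 - 3.255.255.255) -> R18
  3.0.0.0/9 (3.0.0.0 - 3.127.255.255) -> R7
  3.0.0.0/10 (3.0.0.0 - 3.63.255.255) -> R26
  3.32.0.0/11 (3.32.0.0 - 3.63.255.255) -> R28
More-specific entries that do NOT match:
  3.44.1.88/30 (3.44.1.88 - 3.44.1.91) does not contain 3.44.1.81
  3.46.1.80/29 (3.46.1.80 - 3.46.1.87) does not contain 3.44.1.81
  3.60.1.0/25 (3.60.1.0 - 3.60.1.127) does not contain 3.44.1.81
  131.44.0.0/23 (131.44.0.0 - 131.44.1.255) does not contain 3.44.1.81
  3.44.128.0/21 (3.44.128.0 - 3.44.135.255) does not contain 3.44.1.81
  3.40.0.0/14 (3.40.0.0 - 3.43.255.255) does not contain 3.44.1.81
Longest matching prefix is /11 -> next hop R28.

R28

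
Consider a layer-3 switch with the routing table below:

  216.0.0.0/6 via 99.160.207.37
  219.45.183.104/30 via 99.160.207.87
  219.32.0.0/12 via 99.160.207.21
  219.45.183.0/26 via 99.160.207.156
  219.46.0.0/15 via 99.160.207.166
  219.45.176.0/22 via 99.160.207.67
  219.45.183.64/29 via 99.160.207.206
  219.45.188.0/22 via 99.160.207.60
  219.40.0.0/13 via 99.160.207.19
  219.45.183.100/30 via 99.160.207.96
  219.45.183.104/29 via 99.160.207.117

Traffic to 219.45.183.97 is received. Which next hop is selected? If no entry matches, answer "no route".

Routes whose prefix contains 219.45.183.97:
  216.0.0.0/6 (216.0.0.0 - 219.255.255.255) -> 99.160.207.37
  219.32.0.0/12 (219.32.0.0 - 219.47.255.255) -> 99.160.207.21
  219.40.0.0/13 (219.40.0.0 - 219.47.255.255) -> 99.160.207.19
More-specific entries that do NOT match:
  219.45.183.104/30 (219.45.183.104 - 219.45.183.107) does not contain 219.45.183.97
  219.45.183.100/30 (219.45.183.100 - 219.45.183.103) does not contain 219.45.183.97
  219.45.183.64/29 (219.45.183.64 - 219.45.183.71) does not contain 219.45.183.97
  219.45.183.104/29 (219.45.183.104 - 219.45.183.111) does not contain 219.45.183.97
  219.45.183.0/26 (219.45.183.0 - 219.45.183.63) does not contain 219.45.183.97
  219.45.176.0/22 (219.45.176.0 - 219.45.179.255) does not contain 219.45.183.97
  219.45.188.0/22 (219.45.188.0 - 219.45.191.255) does not contain 219.45.183.97
  219.46.0.0/15 (219.46.0.0 - 219.47.255.255) does not contain 219.45.183.97
Longest matching prefix is /13 -> next hop 99.160.207.19.

99.160.207.19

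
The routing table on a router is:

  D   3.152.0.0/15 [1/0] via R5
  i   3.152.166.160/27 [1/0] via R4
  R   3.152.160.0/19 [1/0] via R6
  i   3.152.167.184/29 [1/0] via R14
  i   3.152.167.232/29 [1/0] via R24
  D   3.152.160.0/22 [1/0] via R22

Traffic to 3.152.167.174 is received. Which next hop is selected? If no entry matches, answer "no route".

R6

Routes whose prefix contains 3.152.167.174:
  3.152.0.0/15 (3.152.0.0 - 3.153.255.255) -> R5
  3.152.160.0/19 (3.152.160.0 - 3.152.191.255) -> R6
More-specific entries that do NOT match:
  3.152.167.184/29 (3.152.167.184 - 3.152.167.191) does not contain 3.152.167.174
  3.152.167.232/29 (3.152.167.232 - 3.152.167.239) does not contain 3.152.167.174
  3.152.166.160/27 (3.152.166.160 - 3.152.166.191) does not contain 3.152.167.174
  3.152.160.0/22 (3.152.160.0 - 3.152.163.255) does not contain 3.152.167.174
Longest matching prefix is /19 -> next hop R6.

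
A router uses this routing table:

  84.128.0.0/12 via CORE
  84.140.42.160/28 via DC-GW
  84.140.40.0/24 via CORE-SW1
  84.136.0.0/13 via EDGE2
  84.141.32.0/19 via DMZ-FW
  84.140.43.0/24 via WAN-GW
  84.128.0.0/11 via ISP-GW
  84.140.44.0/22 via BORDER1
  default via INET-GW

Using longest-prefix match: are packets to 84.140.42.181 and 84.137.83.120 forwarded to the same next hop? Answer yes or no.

84.140.42.181: longest match 84.136.0.0/13 -> EDGE2
84.137.83.120: longest match 84.136.0.0/13 -> EDGE2

yes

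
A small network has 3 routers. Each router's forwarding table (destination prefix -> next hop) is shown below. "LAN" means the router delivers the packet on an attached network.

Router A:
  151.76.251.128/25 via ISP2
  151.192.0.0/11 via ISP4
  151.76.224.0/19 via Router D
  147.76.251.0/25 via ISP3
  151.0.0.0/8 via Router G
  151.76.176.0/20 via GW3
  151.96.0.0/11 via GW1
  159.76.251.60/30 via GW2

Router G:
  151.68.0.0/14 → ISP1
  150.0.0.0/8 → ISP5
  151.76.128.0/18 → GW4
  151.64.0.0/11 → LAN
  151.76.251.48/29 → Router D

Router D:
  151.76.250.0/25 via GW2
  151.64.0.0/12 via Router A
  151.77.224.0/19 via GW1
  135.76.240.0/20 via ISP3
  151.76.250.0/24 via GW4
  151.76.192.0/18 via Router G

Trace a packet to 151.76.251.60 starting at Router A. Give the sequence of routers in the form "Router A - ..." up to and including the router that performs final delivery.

At Router A: longest match for 151.76.251.60 is 151.76.224.0/19 -> Router D
At Router D: longest match for 151.76.251.60 is 151.76.192.0/18 -> Router G
At Router G: longest match for 151.76.251.60 is 151.64.0.0/11 -> LAN

Router A - Router D - Router G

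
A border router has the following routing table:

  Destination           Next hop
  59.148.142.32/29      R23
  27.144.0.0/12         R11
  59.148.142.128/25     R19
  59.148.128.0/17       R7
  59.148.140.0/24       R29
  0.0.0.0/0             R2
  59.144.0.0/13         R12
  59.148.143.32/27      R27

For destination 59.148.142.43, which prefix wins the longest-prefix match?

59.148.128.0/17

Entries matching 59.148.142.43:
  0.0.0.0/0 (default, matches everything)
  59.144.0.0/13 (59.144.0.0 - 59.151.255.255)
  59.148.128.0/17 (59.148.128.0 - 59.148.255.255)
Most specific is 59.148.128.0/17.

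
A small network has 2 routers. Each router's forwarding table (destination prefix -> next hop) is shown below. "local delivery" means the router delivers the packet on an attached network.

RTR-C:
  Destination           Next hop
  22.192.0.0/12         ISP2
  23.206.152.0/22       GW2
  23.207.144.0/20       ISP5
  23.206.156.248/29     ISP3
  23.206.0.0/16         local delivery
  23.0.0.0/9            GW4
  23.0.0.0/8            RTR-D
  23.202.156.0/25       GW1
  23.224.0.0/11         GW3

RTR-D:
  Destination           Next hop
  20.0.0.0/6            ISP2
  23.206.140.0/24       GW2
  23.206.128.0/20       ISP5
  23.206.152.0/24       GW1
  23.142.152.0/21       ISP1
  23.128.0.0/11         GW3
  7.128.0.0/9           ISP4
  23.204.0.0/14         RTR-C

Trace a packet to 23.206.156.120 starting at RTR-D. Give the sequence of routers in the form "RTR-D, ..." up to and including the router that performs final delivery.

At RTR-D: longest match for 23.206.156.120 is 23.204.0.0/14 -> RTR-C
At RTR-C: longest match for 23.206.156.120 is 23.206.0.0/16 -> local delivery

RTR-D, RTR-C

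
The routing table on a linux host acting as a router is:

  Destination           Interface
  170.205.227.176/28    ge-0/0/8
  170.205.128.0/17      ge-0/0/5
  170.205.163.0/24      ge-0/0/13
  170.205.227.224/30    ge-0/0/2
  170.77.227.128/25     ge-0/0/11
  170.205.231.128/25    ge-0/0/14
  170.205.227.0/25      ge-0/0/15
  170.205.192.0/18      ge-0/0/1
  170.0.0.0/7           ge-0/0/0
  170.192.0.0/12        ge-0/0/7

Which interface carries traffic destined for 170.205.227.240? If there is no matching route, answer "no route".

Routes whose prefix contains 170.205.227.240:
  170.0.0.0/7 (170.0.0.0 - 171.255.255.255) -> ge-0/0/0
  170.192.0.0/12 (170.192.0.0 - 170.207.255.255) -> ge-0/0/7
  170.205.128.0/17 (170.205.128.0 - 170.205.255.255) -> ge-0/0/5
  170.205.192.0/18 (170.205.192.0 - 170.205.255.255) -> ge-0/0/1
More-specific entries that do NOT match:
  170.205.227.224/30 (170.205.227.224 - 170.205.227.227) does not contain 170.205.227.240
  170.205.227.176/28 (170.205.227.176 - 170.205.227.191) does not contain 170.205.227.240
  170.77.227.128/25 (170.77.227.128 - 170.77.227.255) does not contain 170.205.227.240
  170.205.231.128/25 (170.205.231.128 - 170.205.231.255) does not contain 170.205.227.240
  170.205.227.0/25 (170.205.227.0 - 170.205.227.127) does not contain 170.205.227.240
  170.205.163.0/24 (170.205.163.0 - 170.205.163.255) does not contain 170.205.227.240
Longest matching prefix is /18 -> interface ge-0/0/1.

ge-0/0/1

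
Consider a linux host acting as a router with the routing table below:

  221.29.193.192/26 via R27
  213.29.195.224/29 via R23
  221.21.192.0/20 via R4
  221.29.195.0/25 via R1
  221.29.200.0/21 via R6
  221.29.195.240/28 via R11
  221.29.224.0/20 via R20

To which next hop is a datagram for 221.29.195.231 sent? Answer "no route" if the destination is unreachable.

No entry's prefix contains 221.29.195.231; there is no default route.

no route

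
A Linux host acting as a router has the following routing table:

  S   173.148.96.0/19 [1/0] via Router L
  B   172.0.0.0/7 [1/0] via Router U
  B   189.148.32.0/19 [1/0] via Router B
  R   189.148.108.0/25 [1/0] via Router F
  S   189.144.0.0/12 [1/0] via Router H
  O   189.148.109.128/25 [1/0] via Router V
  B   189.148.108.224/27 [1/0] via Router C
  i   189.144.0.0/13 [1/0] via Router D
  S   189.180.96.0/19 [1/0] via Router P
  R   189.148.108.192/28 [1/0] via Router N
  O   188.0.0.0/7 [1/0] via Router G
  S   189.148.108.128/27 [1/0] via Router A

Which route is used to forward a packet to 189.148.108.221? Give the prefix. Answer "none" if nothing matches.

Entries matching 189.148.108.221:
  188.0.0.0/7 (188.0.0.0 - 189.255.255.255)
  189.144.0.0/12 (189.144.0.0 - 189.159.255.255)
  189.144.0.0/13 (189.144.0.0 - 189.151.255.255)
Most specific is 189.144.0.0/13.

189.144.0.0/13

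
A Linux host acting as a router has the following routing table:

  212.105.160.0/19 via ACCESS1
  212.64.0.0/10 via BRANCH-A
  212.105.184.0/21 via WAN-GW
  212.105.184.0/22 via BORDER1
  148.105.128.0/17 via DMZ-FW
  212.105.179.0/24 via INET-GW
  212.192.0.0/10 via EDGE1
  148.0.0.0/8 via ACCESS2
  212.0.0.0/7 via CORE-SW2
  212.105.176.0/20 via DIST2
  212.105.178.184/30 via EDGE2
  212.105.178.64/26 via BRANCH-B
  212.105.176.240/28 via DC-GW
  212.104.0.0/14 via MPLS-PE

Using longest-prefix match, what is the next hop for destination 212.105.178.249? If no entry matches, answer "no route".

Routes whose prefix contains 212.105.178.249:
  212.0.0.0/7 (212.0.0.0 - 213.255.255.255) -> CORE-SW2
  212.64.0.0/10 (212.64.0.0 - 212.127.255.255) -> BRANCH-A
  212.104.0.0/14 (212.104.0.0 - 212.107.255.255) -> MPLS-PE
  212.105.160.0/19 (212.105.160.0 - 212.105.191.255) -> ACCESS1
  212.105.176.0/20 (212.105.176.0 - 212.105.191.255) -> DIST2
More-specific entries that do NOT match:
  212.105.178.184/30 (212.105.178.184 - 212.105.178.187) does not contain 212.105.178.249
  212.105.176.240/28 (212.105.176.240 - 212.105.176.255) does not contain 212.105.178.249
  212.105.178.64/26 (212.105.178.64 - 212.105.178.127) does not contain 212.105.178.249
  212.105.179.0/24 (212.105.179.0 - 212.105.179.255) does not contain 212.105.178.249
  212.105.184.0/22 (212.105.184.0 - 212.105.187.255) does not contain 212.105.178.249
  212.105.184.0/21 (212.105.184.0 - 212.105.191.255) does not contain 212.105.178.249
Longest matching prefix is /20 -> next hop DIST2.

DIST2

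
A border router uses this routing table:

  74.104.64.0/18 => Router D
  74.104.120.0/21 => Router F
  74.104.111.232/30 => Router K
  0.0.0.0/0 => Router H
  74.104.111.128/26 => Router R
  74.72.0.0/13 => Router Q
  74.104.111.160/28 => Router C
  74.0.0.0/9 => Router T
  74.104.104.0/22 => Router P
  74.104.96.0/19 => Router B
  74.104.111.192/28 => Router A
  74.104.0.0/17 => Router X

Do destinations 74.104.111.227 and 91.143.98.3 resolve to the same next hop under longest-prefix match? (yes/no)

74.104.111.227: longest match 74.104.96.0/19 -> Router B
91.143.98.3: longest match 0.0.0.0/0 -> Router H

no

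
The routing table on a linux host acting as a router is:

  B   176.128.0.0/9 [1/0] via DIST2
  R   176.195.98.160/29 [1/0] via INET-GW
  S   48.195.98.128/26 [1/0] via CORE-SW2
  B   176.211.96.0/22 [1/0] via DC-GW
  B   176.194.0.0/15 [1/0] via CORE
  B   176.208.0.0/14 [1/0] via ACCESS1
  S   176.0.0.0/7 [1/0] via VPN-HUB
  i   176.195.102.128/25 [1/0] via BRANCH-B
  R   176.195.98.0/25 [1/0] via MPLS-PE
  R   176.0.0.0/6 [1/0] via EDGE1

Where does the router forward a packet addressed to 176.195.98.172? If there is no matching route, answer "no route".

CORE

Routes whose prefix contains 176.195.98.172:
  176.0.0.0/6 (176.0.0.0 - 179.255.255.255) -> EDGE1
  176.0.0.0/7 (176.0.0.0 - 177.255.255.255) -> VPN-HUB
  176.128.0.0/9 (176.128.0.0 - 176.255.255.255) -> DIST2
  176.194.0.0/15 (176.194.0.0 - 176.195.255.255) -> CORE
More-specific entries that do NOT match:
  176.195.98.160/29 (176.195.98.160 - 176.195.98.167) does not contain 176.195.98.172
  48.195.98.128/26 (48.195.98.128 - 48.195.98.191) does not contain 176.195.98.172
  176.195.102.128/25 (176.195.102.128 - 176.195.102.255) does not contain 176.195.98.172
  176.195.98.0/25 (176.195.98.0 - 176.195.98.127) does not contain 176.195.98.172
  176.211.96.0/22 (176.211.96.0 - 176.211.99.255) does not contain 176.195.98.172
Longest matching prefix is /15 -> next hop CORE.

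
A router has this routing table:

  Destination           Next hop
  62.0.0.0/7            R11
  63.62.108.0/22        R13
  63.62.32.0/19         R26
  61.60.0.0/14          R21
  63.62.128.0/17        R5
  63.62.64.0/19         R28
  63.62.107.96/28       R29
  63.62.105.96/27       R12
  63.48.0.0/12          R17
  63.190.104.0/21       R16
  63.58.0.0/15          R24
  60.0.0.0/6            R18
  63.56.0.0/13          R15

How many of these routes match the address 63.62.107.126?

Prefixes containing 63.62.107.126:
  60.0.0.0/6 (60.0.0.0 - 63.255.255.255)
  62.0.0.0/7 (62.0.0.0 - 63.255.255.255)
  63.48.0.0/12 (63.48.0.0 - 63.63.255.255)
  63.56.0.0/13 (63.56.0.0 - 63.63.255.255)
Total matching entries: 4.

4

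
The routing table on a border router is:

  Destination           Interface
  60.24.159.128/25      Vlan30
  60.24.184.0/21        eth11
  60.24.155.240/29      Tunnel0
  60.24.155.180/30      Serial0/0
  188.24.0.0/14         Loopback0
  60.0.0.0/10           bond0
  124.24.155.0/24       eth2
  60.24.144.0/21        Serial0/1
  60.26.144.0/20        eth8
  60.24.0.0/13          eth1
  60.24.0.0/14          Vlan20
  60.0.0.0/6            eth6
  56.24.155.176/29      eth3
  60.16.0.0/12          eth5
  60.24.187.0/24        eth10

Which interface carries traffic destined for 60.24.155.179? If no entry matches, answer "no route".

Vlan20

Routes whose prefix contains 60.24.155.179:
  60.0.0.0/6 (60.0.0.0 - 63.255.255.255) -> eth6
  60.0.0.0/10 (60.0.0.0 - 60.63.255.255) -> bond0
  60.16.0.0/12 (60.16.0.0 - 60.31.255.255) -> eth5
  60.24.0.0/13 (60.24.0.0 - 60.31.255.255) -> eth1
  60.24.0.0/14 (60.24.0.0 - 60.27.255.255) -> Vlan20
More-specific entries that do NOT match:
  60.24.155.180/30 (60.24.155.180 - 60.24.155.183) does not contain 60.24.155.179
  60.24.155.240/29 (60.24.155.240 - 60.24.155.247) does not contain 60.24.155.179
  56.24.155.176/29 (56.24.155.176 - 56.24.155.183) does not contain 60.24.155.179
  60.24.159.128/25 (60.24.159.128 - 60.24.159.255) does not contain 60.24.155.179
  124.24.155.0/24 (124.24.155.0 - 124.24.155.255) does not contain 60.24.155.179
  60.24.187.0/24 (60.24.187.0 - 60.24.187.255) does not contain 60.24.155.179
  60.24.184.0/21 (60.24.184.0 - 60.24.191.255) does not contain 60.24.155.179
  60.24.144.0/21 (60.24.144.0 - 60.24.151.255) does not contain 60.24.155.179
  60.26.144.0/20 (60.26.144.0 - 60.26.159.255) does not contain 60.24.155.179
Longest matching prefix is /14 -> interface Vlan20.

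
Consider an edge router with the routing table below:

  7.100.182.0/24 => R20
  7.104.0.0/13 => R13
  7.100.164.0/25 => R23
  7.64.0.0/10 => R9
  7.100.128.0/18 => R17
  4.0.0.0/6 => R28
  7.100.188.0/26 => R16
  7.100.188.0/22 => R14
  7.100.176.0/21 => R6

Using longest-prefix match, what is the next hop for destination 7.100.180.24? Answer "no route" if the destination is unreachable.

R6

Routes whose prefix contains 7.100.180.24:
  4.0.0.0/6 (4.0.0.0 - 7.255.255.255) -> R28
  7.64.0.0/10 (7.64.0.0 - 7.127.255.255) -> R9
  7.100.128.0/18 (7.100.128.0 - 7.100.191.255) -> R17
  7.100.176.0/21 (7.100.176.0 - 7.100.183.255) -> R6
More-specific entries that do NOT match:
  7.100.188.0/26 (7.100.188.0 - 7.100.188.63) does not contain 7.100.180.24
  7.100.164.0/25 (7.100.164.0 - 7.100.164.127) does not contain 7.100.180.24
  7.100.182.0/24 (7.100.182.0 - 7.100.182.255) does not contain 7.100.180.24
  7.100.188.0/22 (7.100.188.0 - 7.100.191.255) does not contain 7.100.180.24
Longest matching prefix is /21 -> next hop R6.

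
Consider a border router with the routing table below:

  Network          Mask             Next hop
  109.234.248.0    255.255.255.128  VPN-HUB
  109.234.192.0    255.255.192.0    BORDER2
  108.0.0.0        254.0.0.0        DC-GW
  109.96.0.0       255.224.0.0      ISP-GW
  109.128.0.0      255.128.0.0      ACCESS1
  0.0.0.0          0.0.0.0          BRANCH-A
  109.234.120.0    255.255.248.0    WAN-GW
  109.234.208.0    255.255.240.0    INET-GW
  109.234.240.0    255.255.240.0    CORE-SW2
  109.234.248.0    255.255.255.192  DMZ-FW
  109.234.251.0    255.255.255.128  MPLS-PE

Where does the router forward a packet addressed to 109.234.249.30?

CORE-SW2

Routes whose prefix contains 109.234.249.30:
  0.0.0.0/0 (default, matches everything) -> BRANCH-A
  108.0.0.0/7 (108.0.0.0 - 109.255.255.255) -> DC-GW
  109.128.0.0/9 (109.128.0.0 - 109.255.255.255) -> ACCESS1
  109.234.192.0/18 (109.234.192.0 - 109.234.255.255) -> BORDER2
  109.234.240.0/20 (109.234.240.0 - 109.234.255.255) -> CORE-SW2
More-specific entries that do NOT match:
  109.234.248.0/26 (109.234.248.0 - 109.234.248.63) does not contain 109.234.249.30
  109.234.248.0/25 (109.234.248.0 - 109.234.248.127) does not contain 109.234.249.30
  109.234.251.0/25 (109.234.251.0 - 109.234.251.127) does not contain 109.234.249.30
  109.234.120.0/21 (109.234.120.0 - 109.234.127.255) does not contain 109.234.249.30
Longest matching prefix is /20 -> next hop CORE-SW2.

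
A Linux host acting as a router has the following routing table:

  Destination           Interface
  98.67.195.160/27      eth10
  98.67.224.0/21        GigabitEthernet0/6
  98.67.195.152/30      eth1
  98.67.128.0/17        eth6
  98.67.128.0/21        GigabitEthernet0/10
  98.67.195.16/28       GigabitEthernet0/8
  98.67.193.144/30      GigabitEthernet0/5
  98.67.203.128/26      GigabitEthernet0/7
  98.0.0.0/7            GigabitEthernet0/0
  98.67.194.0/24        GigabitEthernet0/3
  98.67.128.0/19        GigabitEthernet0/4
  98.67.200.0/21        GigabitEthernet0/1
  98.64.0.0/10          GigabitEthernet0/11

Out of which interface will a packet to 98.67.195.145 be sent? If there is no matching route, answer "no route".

Routes whose prefix contains 98.67.195.145:
  98.0.0.0/7 (98.0.0.0 - 99.255.255.255) -> GigabitEthernet0/0
  98.64.0.0/10 (98.64.0.0 - 98.127.255.255) -> GigabitEthernet0/11
  98.67.128.0/17 (98.67.128.0 - 98.67.255.255) -> eth6
More-specific entries that do NOT match:
  98.67.195.152/30 (98.67.195.152 - 98.67.195.155) does not contain 98.67.195.145
  98.67.193.144/30 (98.67.193.144 - 98.67.193.147) does not contain 98.67.195.145
  98.67.195.16/28 (98.67.195.16 - 98.67.195.31) does not contain 98.67.195.145
  98.67.195.160/27 (98.67.195.160 - 98.67.195.191) does not contain 98.67.195.145
  98.67.203.128/26 (98.67.203.128 - 98.67.203.191) does not contain 98.67.195.145
  98.67.194.0/24 (98.67.194.0 - 98.67.194.255) does not contain 98.67.195.145
  98.67.224.0/21 (98.67.224.0 - 98.67.231.255) does not contain 98.67.195.145
  98.67.128.0/21 (98.67.128.0 - 98.67.135.255) does not contain 98.67.195.145
  98.67.200.0/21 (98.67.200.0 - 98.67.207.255) does not contain 98.67.195.145
  98.67.128.0/19 (98.67.128.0 - 98.67.159.255) does not contain 98.67.195.145
Longest matching prefix is /17 -> interface eth6.

eth6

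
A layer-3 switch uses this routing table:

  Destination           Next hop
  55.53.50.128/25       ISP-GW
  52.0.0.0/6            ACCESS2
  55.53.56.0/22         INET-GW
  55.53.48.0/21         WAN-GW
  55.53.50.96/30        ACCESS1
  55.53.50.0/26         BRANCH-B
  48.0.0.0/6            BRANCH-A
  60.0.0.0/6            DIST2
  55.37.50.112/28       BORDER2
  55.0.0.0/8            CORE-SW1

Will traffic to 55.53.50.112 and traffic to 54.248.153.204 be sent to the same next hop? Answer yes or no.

no

55.53.50.112: longest match 55.53.48.0/21 -> WAN-GW
54.248.153.204: longest match 52.0.0.0/6 -> ACCESS2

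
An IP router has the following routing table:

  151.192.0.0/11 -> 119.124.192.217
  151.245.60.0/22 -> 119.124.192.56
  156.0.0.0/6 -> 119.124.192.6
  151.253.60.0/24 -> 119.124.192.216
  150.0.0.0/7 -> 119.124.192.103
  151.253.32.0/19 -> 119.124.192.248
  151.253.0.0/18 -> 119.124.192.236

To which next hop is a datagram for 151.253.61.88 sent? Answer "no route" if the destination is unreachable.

Routes whose prefix contains 151.253.61.88:
  150.0.0.0/7 (150.0.0.0 - 151.255.255.255) -> 119.124.192.103
  151.253.0.0/18 (151.253.0.0 - 151.253.63.255) -> 119.124.192.236
  151.253.32.0/19 (151.253.32.0 - 151.253.63.255) -> 119.124.192.248
More-specific entries that do NOT match:
  151.253.60.0/24 (151.253.60.0 - 151.253.60.255) does not contain 151.253.61.88
  151.245.60.0/22 (151.245.60.0 - 151.245.63.255) does not contain 151.253.61.88
Longest matching prefix is /19 -> next hop 119.124.192.248.

119.124.192.248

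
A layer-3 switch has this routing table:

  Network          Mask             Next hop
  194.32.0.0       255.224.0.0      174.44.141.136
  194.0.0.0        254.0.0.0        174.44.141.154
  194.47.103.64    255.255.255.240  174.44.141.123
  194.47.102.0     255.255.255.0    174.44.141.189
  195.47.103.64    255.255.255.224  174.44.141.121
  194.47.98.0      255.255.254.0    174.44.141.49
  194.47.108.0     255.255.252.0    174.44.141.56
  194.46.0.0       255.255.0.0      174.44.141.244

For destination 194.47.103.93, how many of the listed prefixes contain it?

Prefixes containing 194.47.103.93:
  194.0.0.0/7 (194.0.0.0 - 195.255.255.255)
  194.32.0.0/11 (194.32.0.0 - 194.63.255.255)
Total matching entries: 2.

2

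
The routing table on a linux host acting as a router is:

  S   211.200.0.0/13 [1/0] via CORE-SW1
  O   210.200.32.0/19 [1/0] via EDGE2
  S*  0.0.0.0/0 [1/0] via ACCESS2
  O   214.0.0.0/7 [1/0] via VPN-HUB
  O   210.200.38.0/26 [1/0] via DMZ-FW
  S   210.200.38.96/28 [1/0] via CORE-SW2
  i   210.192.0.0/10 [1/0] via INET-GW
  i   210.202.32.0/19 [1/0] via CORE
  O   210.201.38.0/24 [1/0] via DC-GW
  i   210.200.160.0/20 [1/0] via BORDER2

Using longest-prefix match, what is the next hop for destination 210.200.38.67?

Routes whose prefix contains 210.200.38.67:
  0.0.0.0/0 (default, matches everything) -> ACCESS2
  210.192.0.0/10 (210.192.0.0 - 210.255.255.255) -> INET-GW
  210.200.32.0/19 (210.200.32.0 - 210.200.63.255) -> EDGE2
More-specific entries that do NOT match:
  210.200.38.96/28 (210.200.38.96 - 210.200.38.111) does not contain 210.200.38.67
  210.200.38.0/26 (210.200.38.0 - 210.200.38.63) does not contain 210.200.38.67
  210.201.38.0/24 (210.201.38.0 - 210.201.38.255) does not contain 210.200.38.67
  210.200.160.0/20 (210.200.160.0 - 210.200.175.255) does not contain 210.200.38.67
Longest matching prefix is /19 -> next hop EDGE2.

EDGE2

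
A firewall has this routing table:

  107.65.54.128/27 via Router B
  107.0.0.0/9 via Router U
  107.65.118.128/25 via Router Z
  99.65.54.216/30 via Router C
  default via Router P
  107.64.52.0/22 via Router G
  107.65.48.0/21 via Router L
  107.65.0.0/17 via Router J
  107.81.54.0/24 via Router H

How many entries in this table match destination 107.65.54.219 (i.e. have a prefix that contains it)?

4

Prefixes containing 107.65.54.219:
  0.0.0.0/0 (default, matches everything)
  107.0.0.0/9 (107.0.0.0 - 107.127.255.255)
  107.65.0.0/17 (107.65.0.0 - 107.65.127.255)
  107.65.48.0/21 (107.65.48.0 - 107.65.55.255)
Total matching entries: 4.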